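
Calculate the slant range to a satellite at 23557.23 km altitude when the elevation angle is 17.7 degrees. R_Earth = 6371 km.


h = 23557.23 km, el = 17.7 deg
d = -R_E*sin(el) + sqrt((R_E*sin(el))^2 + 2*R_E*h + h^2)
d = -6371.0000*sin(0.3089233) + sqrt((6371.0000*0.3040331)^2 + 2*6371.0000*23557.23 + 23557.23^2)
d = 27369.3401 km

27369.3401 km


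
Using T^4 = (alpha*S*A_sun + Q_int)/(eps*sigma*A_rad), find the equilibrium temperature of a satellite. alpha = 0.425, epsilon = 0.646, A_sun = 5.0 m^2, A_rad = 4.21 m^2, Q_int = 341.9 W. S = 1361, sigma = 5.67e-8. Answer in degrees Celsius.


Numerator = alpha*S*A_sun + Q_int = 0.425*1361*5.0 + 341.9 = 3234.0250 W
Denominator = eps*sigma*A_rad = 0.646*5.67e-8*4.21 = 1.5420472e-07 W/K^4
T^4 = 2.0972283e+10 K^4
T = 380.5497 K = 107.3997 C

107.3997 degrees Celsius


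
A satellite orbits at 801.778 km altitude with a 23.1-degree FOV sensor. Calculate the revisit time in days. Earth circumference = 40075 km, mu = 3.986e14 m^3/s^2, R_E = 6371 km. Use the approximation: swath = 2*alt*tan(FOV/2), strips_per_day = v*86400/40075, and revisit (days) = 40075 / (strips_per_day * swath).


swath = 2*801.778*tan(0.2015855) = 327.7047 km
v = sqrt(mu/r) = 7454.6104 m/s = 7.4546 km/s
strips/day = v*86400/40075 = 7.4546*86400/40075 = 16.0718
coverage/day = strips * swath = 16.0718 * 327.7047 = 5266.8123 km
revisit = 40075 / 5266.8123 = 7.6090 days

7.6090 days


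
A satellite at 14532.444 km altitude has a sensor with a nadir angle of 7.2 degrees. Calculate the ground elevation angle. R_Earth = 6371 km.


r = R_E + alt = 20903.4440 km
Law of sines in the satellite / Earth-center / ground-point triangle:
  sin(nadir)/R_E = sin(90 + el)/r  =>  cos(el) = (r/R_E)*sin(nadir)
cos(el) = (20903.4440 / 6371.0000) * sin(7.2 deg) = 0.4112221
el = arccos(0.4112221) = 65.7184 deg
(Earth-central angle = 90 - nadir - el = 17.0816 deg)

65.7184 degrees


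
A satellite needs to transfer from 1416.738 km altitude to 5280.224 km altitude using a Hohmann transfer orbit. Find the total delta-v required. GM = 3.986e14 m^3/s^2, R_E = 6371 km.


r1 = 7787.7380 km = 7.787738e+06 m
r2 = 11651.2240 km = 1.1651224e+07 m
dv1 = sqrt(mu/r1)*(sqrt(2*r2/(r1+r2)) - 1) = 678.7523 m/s
dv2 = sqrt(mu/r2)*(1 - sqrt(2*r1/(r1+r2))) = 613.4103 m/s
total dv = |dv1| + |dv2| = 678.7523 + 613.4103 = 1292.1626 m/s = 1.2922 km/s

1.2922 km/s


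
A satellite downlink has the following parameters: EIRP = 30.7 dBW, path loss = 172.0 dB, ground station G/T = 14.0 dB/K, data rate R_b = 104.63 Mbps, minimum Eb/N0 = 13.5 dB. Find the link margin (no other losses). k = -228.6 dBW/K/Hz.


C/N0 = EIRP - FSPL + G/T - k = 30.7 - 172.0 + 14.0 - (-228.6)
C/N0 = 101.3000 dB-Hz
R_b = 104.63 Mbps = 1.0463e+08 bps -> 10*log10(R_b) = 80.1966 dB-Hz
Eb/N0 = C/N0 - 10*log10(R_b) = 101.3000 - 80.1966 = 21.1034 dB
Margin = Eb/N0 - Eb/N0_req = 21.1034 - 13.5 = 7.6034 dB (link closes)

7.6034 dB


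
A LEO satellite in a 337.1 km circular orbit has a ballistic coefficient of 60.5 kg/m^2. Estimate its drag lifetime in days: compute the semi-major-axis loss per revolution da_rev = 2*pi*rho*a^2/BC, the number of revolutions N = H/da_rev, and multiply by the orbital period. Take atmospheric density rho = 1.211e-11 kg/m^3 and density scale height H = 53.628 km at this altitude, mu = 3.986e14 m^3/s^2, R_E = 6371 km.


a = R_E + alt = 6708.1000 km = 6.7081e+06 m
da_rev = 2*pi*rho*a^2/BC = 2*pi*1.211e-11*(6.7081e+06)^2/60.5 = 56.593649 m per revolution
N = H/da_rev = 53628.0000 m / 56.593649 m = 947.5975 revolutions
P = 2*pi*sqrt(a^3/mu) = 5467.7735 s
lifetime = N*P = 947.5975 * 5467.7735 = 5.1812485e+06 s = 59.9682 days

59.9682 days


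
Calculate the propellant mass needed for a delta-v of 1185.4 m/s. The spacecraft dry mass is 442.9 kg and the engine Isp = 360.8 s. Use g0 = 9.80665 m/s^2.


ve = Isp * g0 = 360.8 * 9.80665 = 3538.239320 m/s
mass ratio = exp(dv/ve) = exp(1185.4/3538.239320) = 1.39797588
m_prop = m_dry * (mr - 1) = 442.9 * (1.39797588 - 1)
m_prop = 176.2635 kg

176.2635 kg


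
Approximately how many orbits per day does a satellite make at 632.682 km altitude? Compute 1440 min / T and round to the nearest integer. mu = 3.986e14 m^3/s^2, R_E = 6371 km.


r = 7.003682e+06 m
T = 2*pi*sqrt(r^3/mu) = 5833.1192 s = 97.2187 min
revs/day = 1440 / 97.2187 = 14.8120
Rounded: 15 revolutions per day

15 revolutions per day


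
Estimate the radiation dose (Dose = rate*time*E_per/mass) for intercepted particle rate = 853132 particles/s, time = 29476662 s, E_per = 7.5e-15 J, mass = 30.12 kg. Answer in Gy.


Total energy deposited = rate * time * E_per
  = 853132 * 29476662 * 7.5e-15 = 0.1886061 J
Dose = E_total / mass = 0.1886061 / 30.12
Dose = 0.006261824 Gy

0.0063 Gy


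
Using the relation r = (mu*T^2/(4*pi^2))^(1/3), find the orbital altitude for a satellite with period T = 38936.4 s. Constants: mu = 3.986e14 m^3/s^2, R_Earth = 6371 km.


T = 38936.4 s
r = (mu*T^2/(4*pi^2))^(1/3) = (3.986e14 * 38936.4^2 / (4*pi^2))^(1/3)
r = 2.4829218e+07 m = 24829.2184 km
alt = r - R_E = 24829.2184 - 6371 = 18458.2184 km

18458.2184 km


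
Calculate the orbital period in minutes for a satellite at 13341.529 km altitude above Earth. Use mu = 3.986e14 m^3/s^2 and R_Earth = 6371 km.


r = 19712.5290 km = 1.9712529e+07 m
T = 2*pi*sqrt(r^3/mu) = 2*pi*sqrt(7.6599694e+21 / 3.986e14)
T = 27543.8560 s = 459.0643 min

459.0643 minutes


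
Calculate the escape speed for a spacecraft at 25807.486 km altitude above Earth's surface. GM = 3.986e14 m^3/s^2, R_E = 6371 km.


r = 6371.0 + 25807.486 = 32178.4860 km = 3.2178486e+07 m
v_esc = sqrt(2*mu/r) = sqrt(2*3.986e14 / 3.2178486e+07)
v_esc = 4977.3805 m/s = 4.9774 km/s

4.9774 km/s


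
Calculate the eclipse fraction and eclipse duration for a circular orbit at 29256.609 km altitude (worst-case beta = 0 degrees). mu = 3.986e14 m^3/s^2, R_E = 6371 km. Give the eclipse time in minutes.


r = 35627.6090 km
T = 1115.4240 min
Eclipse fraction = arcsin(R_E/r)/pi = arcsin(6371.0000/35627.6090)/pi
= arcsin(0.178822)/pi = 0.05722862
Eclipse duration = 0.05722862 * 1115.4240 = 63.8342 min

63.8342 minutes


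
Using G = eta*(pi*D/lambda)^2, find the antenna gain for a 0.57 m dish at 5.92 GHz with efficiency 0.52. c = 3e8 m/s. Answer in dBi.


lambda = c/f = 3e8 / 5.92e+09 = 0.05067568 m
G = eta*(pi*D/lambda)^2 = 0.52*(pi*0.57/0.05067568)^2
G = 649.3124 (linear)
G = 10*log10(649.3124) = 28.1245 dBi

28.1245 dBi


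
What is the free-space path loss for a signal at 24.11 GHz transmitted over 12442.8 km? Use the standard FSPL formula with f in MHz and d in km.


f = 24.11 GHz = 24110.0000 MHz
d = 12442.8 km
FSPL = 32.44 + 20*log10(24110.0000) + 20*log10(12442.8)
FSPL = 32.44 + 87.6439 + 81.8984
FSPL = 201.9823 dB

201.9823 dB


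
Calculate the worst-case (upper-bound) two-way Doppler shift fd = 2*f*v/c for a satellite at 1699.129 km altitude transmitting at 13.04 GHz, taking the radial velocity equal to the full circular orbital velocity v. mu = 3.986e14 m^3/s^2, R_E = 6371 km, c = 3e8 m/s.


r = 8.070129e+06 m
v = sqrt(mu/r) = 7027.9459 m/s (worst-case radial velocity)
f = 13.04 GHz = 1.304e+10 Hz
fd = 2*f*v/c = 2*1.304e+10*7027.9459/3.0e+08
fd = 610962.7622 Hz

610962.7622 Hz


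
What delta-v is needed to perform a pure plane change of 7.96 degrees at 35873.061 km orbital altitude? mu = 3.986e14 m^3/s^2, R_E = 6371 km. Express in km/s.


r = 42244.0610 km = 4.2244061e+07 m
V = sqrt(mu/r) = 3071.7496 m/s
di = 7.96 deg = 0.1389282 rad
dV = 2*V*sin(di/2) = 2*3071.7496*sin(0.0694641)
dV = 426.4096 m/s = 0.4264096 km/s

0.4264 km/s


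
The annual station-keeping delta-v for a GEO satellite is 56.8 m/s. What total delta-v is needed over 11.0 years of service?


dV = rate * years = 56.8 * 11.0
dV = 624.8000 m/s

624.8000 m/s


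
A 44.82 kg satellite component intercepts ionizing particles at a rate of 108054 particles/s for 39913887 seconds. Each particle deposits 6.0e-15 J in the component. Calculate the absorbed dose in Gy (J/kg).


Total energy deposited = rate * time * E_per
  = 108054 * 39913887 * 6.0e-15 = 0.02587713 J
Dose = E_total / mass = 0.02587713 / 44.82
Dose = 5.7735678e-04 Gy

5.7736e-04 Gy


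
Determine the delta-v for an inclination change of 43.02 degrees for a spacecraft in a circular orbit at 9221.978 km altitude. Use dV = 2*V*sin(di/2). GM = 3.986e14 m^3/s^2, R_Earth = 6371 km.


r = 15592.9780 km = 1.5592978e+07 m
V = sqrt(mu/r) = 5055.9656 m/s
di = 43.02 deg = 0.7508406 rad
dV = 2*V*sin(di/2) = 2*5055.9656*sin(0.3754203)
dV = 3707.6772 m/s = 3.7077 km/s

3.7077 km/s


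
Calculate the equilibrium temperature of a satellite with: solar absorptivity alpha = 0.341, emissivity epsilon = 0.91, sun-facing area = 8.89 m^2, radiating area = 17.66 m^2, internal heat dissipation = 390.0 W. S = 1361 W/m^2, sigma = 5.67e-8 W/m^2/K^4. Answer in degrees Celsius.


Numerator = alpha*S*A_sun + Q_int = 0.341*1361*8.89 + 390.0 = 4515.8579 W
Denominator = eps*sigma*A_rad = 0.91*5.67e-8*17.66 = 9.1120302e-07 W/K^4
T^4 = 4.9559295e+09 K^4
T = 265.3269 K = -7.8231 C

-7.8231 degrees Celsius


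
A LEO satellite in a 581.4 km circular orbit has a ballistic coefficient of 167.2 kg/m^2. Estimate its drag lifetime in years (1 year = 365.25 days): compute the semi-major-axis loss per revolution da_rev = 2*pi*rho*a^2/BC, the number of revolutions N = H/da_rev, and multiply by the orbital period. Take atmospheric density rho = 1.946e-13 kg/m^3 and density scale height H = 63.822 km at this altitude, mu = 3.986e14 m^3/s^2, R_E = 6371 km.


a = R_E + alt = 6952.4000 km = 6.9524e+06 m
da_rev = 2*pi*rho*a^2/BC = 2*pi*1.946e-13*(6.9524e+06)^2/167.2 = 0.353472745 m per revolution
N = H/da_rev = 63822.0000 m / 0.353472745 m = 180557.0609 revolutions
P = 2*pi*sqrt(a^3/mu) = 5769.1701 s
lifetime = N*P = 180557.0609 * 5769.1701 = 1.0416644e+09 s = 12056.3010 days
years = 12056.3010 / 365.25 = 33.0084 years

33.0084 years


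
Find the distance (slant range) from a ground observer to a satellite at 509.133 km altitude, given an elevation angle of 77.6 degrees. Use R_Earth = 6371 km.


h = 509.133 km, el = 77.6 deg
d = -R_E*sin(el) + sqrt((R_E*sin(el))^2 + 2*R_E*h + h^2)
d = -6371.0000*sin(1.3544) + sqrt((6371.0000*0.9766723)^2 + 2*6371.0000*509.133 + 509.133^2)
d = 520.3645 km

520.3645 km


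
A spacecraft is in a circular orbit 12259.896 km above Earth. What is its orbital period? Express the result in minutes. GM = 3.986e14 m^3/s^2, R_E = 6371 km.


r = 18630.8960 km = 1.8630896e+07 m
T = 2*pi*sqrt(r^3/mu) = 2*pi*sqrt(6.4669756e+21 / 3.986e14)
T = 25308.2335 s = 421.8039 min

421.8039 minutes


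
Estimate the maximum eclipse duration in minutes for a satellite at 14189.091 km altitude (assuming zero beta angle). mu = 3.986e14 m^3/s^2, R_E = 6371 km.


r = 20560.0910 km
T = 488.9872 min
Eclipse fraction = arcsin(R_E/r)/pi = arcsin(6371.0000/20560.0910)/pi
= arcsin(0.3098722)/pi = 0.1002863
Eclipse duration = 0.1002863 * 488.9872 = 49.0387 min

49.0387 minutes


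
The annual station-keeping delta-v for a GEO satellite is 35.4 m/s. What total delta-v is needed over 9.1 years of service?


dV = rate * years = 35.4 * 9.1
dV = 322.1400 m/s

322.1400 m/s


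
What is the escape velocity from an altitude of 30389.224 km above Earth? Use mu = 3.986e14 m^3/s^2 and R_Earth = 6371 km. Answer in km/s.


r = 6371.0 + 30389.224 = 36760.2240 km = 3.6760224e+07 m
v_esc = sqrt(2*mu/r) = sqrt(2*3.986e14 / 3.6760224e+07)
v_esc = 4656.8749 m/s = 4.6569 km/s

4.6569 km/s


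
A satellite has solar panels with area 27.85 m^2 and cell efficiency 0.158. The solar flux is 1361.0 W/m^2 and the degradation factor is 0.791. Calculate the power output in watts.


P = area * eta * S * degradation
P = 27.85 * 0.158 * 1361.0 * 0.791
P = 4737.1474 W

4737.1474 W


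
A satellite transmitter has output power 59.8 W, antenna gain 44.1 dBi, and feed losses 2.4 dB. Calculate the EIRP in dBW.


Pt = 59.8 W = 17.7670 dBW
EIRP = Pt_dBW + Gt - losses = 17.7670 + 44.1 - 2.4 = 59.4670 dBW

59.4670 dBW


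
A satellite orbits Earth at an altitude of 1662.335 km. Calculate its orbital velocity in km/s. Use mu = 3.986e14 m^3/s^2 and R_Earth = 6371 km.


r = R_E + alt = 6371.0 + 1662.335 = 8033.3350 km = 8.033335e+06 m
v = sqrt(mu/r) = sqrt(3.986e14 / 8.033335e+06) = 7044.0221 m/s = 7.0440 km/s

7.0440 km/s


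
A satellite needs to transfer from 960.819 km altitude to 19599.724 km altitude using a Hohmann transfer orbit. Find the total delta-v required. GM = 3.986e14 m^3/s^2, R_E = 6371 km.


r1 = 7331.8190 km = 7.331819e+06 m
r2 = 25970.7240 km = 2.5970724e+07 m
dv1 = sqrt(mu/r1)*(sqrt(2*r2/(r1+r2)) - 1) = 1835.0201 m/s
dv2 = sqrt(mu/r2)*(1 - sqrt(2*r1/(r1+r2))) = 1318.0454 m/s
total dv = |dv1| + |dv2| = 1835.0201 + 1318.0454 = 3153.0654 m/s = 3.1531 km/s

3.1531 km/s


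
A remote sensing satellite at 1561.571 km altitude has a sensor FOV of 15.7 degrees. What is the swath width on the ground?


FOV = 15.7 deg = 0.2740167 rad
swath = 2 * alt * tan(FOV/2) = 2 * 1561.571 * tan(0.1370083)
swath = 2 * 1561.571 * 0.1378721
swath = 430.5942 km

430.5942 km


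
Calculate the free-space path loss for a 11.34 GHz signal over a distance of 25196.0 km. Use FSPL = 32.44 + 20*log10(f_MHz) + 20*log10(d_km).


f = 11.34 GHz = 11340.0000 MHz
d = 25196.0 km
FSPL = 32.44 + 20*log10(11340.0000) + 20*log10(25196.0)
FSPL = 32.44 + 81.0923 + 88.0266
FSPL = 201.5589 dB

201.5589 dB


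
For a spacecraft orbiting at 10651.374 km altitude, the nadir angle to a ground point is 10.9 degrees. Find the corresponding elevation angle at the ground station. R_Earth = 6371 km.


r = R_E + alt = 17022.3740 km
Law of sines in the satellite / Earth-center / ground-point triangle:
  sin(nadir)/R_E = sin(90 + el)/r  =>  cos(el) = (r/R_E)*sin(nadir)
cos(el) = (17022.3740 / 6371.0000) * sin(10.9 deg) = 0.5052352
el = arccos(0.5052352) = 59.6530 deg
(Earth-central angle = 90 - nadir - el = 19.4470 deg)

59.6530 degrees


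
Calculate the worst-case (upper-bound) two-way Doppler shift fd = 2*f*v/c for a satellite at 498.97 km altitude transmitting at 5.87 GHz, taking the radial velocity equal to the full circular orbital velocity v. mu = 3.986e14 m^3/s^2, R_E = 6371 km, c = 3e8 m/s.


r = 6.86997e+06 m
v = sqrt(mu/r) = 7617.1275 m/s (worst-case radial velocity)
f = 5.87 GHz = 5.87e+09 Hz
fd = 2*f*v/c = 2*5.87e+09*7617.1275/3.0e+08
fd = 298083.5907 Hz

298083.5907 Hz


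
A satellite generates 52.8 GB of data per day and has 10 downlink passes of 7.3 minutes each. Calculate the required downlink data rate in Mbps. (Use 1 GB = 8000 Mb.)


total contact time = 10 * 7.3 * 60 = 4380.0000 s
data = 52.8 GB = 422400.0000 Mb
rate = 422400.0000 / 4380.0000 = 96.4384 Mbps

96.4384 Mbps


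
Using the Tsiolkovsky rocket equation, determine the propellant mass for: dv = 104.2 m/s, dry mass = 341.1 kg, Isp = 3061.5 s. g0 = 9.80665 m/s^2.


ve = Isp * g0 = 3061.5 * 9.80665 = 30023.058975 m/s
mass ratio = exp(dv/ve) = exp(104.2/30023.058975) = 1.00347670
m_prop = m_dry * (mr - 1) = 341.1 * (1.00347670 - 1)
m_prop = 1.1859 kg

1.1859 kg


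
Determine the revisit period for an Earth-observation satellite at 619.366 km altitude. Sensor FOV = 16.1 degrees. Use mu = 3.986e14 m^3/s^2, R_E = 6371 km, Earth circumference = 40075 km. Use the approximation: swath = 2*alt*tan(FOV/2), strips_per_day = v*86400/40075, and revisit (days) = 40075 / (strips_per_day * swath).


swath = 2*619.366*tan(0.140499) = 175.1949 km
v = sqrt(mu/r) = 7551.2472 m/s = 7.5512 km/s
strips/day = v*86400/40075 = 7.5512*86400/40075 = 16.2802
coverage/day = strips * swath = 16.2802 * 175.1949 = 2852.2028 km
revisit = 40075 / 2852.2028 = 14.0505 days

14.0505 days


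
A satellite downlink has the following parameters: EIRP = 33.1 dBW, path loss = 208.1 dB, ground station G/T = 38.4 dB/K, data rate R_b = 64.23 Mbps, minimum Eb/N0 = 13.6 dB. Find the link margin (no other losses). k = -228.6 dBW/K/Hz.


C/N0 = EIRP - FSPL + G/T - k = 33.1 - 208.1 + 38.4 - (-228.6)
C/N0 = 92.0000 dB-Hz
R_b = 64.23 Mbps = 6.423e+07 bps -> 10*log10(R_b) = 78.0774 dB-Hz
Eb/N0 = C/N0 - 10*log10(R_b) = 92.0000 - 78.0774 = 13.9226 dB
Margin = Eb/N0 - Eb/N0_req = 13.9226 - 13.6 = 0.3226208 dB (link closes)

0.3226 dB


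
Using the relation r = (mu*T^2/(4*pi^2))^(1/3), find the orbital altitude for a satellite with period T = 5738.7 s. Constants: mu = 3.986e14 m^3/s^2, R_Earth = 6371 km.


T = 5738.7 s
r = (mu*T^2/(4*pi^2))^(1/3) = (3.986e14 * 5738.7^2 / (4*pi^2))^(1/3)
r = 6.9278988e+06 m = 6927.8988 km
alt = r - R_E = 6927.8988 - 6371 = 556.8988 km

556.8988 km


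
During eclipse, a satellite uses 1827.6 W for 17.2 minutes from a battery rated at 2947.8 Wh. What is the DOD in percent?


E_used = P * t / 60 = 1827.6 * 17.2 / 60 = 523.9120 Wh
DOD = E_used / E_total * 100 = 523.9120 / 2947.8 * 100
DOD = 17.7730 %

17.7730 %


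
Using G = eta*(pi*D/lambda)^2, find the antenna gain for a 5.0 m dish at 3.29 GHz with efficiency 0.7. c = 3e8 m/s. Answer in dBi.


lambda = c/f = 3e8 / 3.29e+09 = 0.09118541 m
G = eta*(pi*D/lambda)^2 = 0.7*(pi*5.0/0.09118541)^2
G = 20772.4193 (linear)
G = 10*log10(20772.4193) = 43.1749 dBi

43.1749 dBi


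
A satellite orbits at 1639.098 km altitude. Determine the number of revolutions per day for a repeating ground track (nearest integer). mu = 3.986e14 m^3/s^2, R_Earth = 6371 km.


r = 8.010098e+06 m
T = 2*pi*sqrt(r^3/mu) = 7134.5727 s = 118.9095 min
revs/day = 1440 / 118.9095 = 12.1100
Rounded: 12 revolutions per day

12 revolutions per day


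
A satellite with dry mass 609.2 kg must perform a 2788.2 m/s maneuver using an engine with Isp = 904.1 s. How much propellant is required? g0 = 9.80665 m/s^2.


ve = Isp * g0 = 904.1 * 9.80665 = 8866.192265 m/s
mass ratio = exp(dv/ve) = exp(2788.2/8866.192265) = 1.36954076
m_prop = m_dry * (mr - 1) = 609.2 * (1.36954076 - 1)
m_prop = 225.1242 kg

225.1242 kg


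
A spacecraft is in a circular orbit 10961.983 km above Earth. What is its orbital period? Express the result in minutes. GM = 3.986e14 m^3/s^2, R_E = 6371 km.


r = 17332.9830 km = 1.7332983e+07 m
T = 2*pi*sqrt(r^3/mu) = 2*pi*sqrt(5.2073879e+21 / 3.986e14)
T = 22710.2120 s = 378.5035 min

378.5035 minutes


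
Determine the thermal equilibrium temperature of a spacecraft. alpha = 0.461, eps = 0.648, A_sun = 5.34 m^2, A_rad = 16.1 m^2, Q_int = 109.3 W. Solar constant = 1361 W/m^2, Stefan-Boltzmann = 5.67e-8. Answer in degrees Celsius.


Numerator = alpha*S*A_sun + Q_int = 0.461*1361*5.34 + 109.3 = 3459.7281 W
Denominator = eps*sigma*A_rad = 0.648*5.67e-8*16.1 = 5.9153976e-07 W/K^4
T^4 = 5.8486823e+09 K^4
T = 276.5442 K = 3.3942 C

3.3942 degrees Celsius


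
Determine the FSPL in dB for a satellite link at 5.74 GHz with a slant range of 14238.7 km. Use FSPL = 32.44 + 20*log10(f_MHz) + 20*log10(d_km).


f = 5.74 GHz = 5740.0000 MHz
d = 14238.7 km
FSPL = 32.44 + 20*log10(5740.0000) + 20*log10(14238.7)
FSPL = 32.44 + 75.1782 + 83.0694
FSPL = 190.6876 dB

190.6876 dB


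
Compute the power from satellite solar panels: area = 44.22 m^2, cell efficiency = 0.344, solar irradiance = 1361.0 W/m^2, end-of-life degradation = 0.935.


P = area * eta * S * degradation
P = 44.22 * 0.344 * 1361.0 * 0.935
P = 19357.3952 W

19357.3952 W


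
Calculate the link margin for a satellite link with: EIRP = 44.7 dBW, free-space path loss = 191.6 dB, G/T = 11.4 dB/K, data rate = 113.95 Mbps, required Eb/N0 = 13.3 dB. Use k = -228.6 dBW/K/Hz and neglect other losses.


C/N0 = EIRP - FSPL + G/T - k = 44.7 - 191.6 + 11.4 - (-228.6)
C/N0 = 93.1000 dB-Hz
R_b = 113.95 Mbps = 1.1395e+08 bps -> 10*log10(R_b) = 80.5671 dB-Hz
Eb/N0 = C/N0 - 10*log10(R_b) = 93.1000 - 80.5671 = 12.5329 dB
Margin = Eb/N0 - Eb/N0_req = 12.5329 - 13.3 = -0.7671433 dB (negative margin: link does not close)

-0.7671 dB


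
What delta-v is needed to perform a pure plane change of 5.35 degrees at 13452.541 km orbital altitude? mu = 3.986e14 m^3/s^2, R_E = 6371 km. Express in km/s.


r = 19823.5410 km = 1.9823541e+07 m
V = sqrt(mu/r) = 4484.1283 m/s
di = 5.35 deg = 0.09337511 rad
dV = 2*V*sin(di/2) = 2*4484.1283*sin(0.04668756)
dV = 418.5539 m/s = 0.4185539 km/s

0.4186 km/s


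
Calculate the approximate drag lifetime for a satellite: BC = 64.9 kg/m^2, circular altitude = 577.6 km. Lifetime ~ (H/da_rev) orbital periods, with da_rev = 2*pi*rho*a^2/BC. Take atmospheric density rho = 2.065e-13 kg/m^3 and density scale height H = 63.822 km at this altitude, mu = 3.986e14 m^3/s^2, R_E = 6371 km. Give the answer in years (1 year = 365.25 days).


a = R_E + alt = 6948.6000 km = 6.9486e+06 m
da_rev = 2*pi*rho*a^2/BC = 2*pi*2.065e-13*(6.9486e+06)^2/64.9 = 0.965272318 m per revolution
N = H/da_rev = 63822.0000 m / 0.965272318 m = 66118.1294 revolutions
P = 2*pi*sqrt(a^3/mu) = 5764.4409 s
lifetime = N*P = 66118.1294 * 5764.4409 = 3.8113405e+08 s = 4411.2737 days
years = 4411.2737 / 365.25 = 12.0774 years

12.0774 years


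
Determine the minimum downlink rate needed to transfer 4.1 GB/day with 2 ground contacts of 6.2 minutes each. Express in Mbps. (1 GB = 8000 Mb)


total contact time = 2 * 6.2 * 60 = 744.0000 s
data = 4.1 GB = 32800.0000 Mb
rate = 32800.0000 / 744.0000 = 44.0860 Mbps

44.0860 Mbps


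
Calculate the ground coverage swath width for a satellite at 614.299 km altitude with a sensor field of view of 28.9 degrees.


FOV = 28.9 deg = 0.5044002 rad
swath = 2 * alt * tan(FOV/2) = 2 * 614.299 * tan(0.2522001)
swath = 2 * 614.299 * 0.2576868
swath = 316.5934 km

316.5934 km


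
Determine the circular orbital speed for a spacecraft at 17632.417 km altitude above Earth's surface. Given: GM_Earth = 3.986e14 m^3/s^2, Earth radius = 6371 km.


r = R_E + alt = 6371.0 + 17632.417 = 24003.4170 km = 2.4003417e+07 m
v = sqrt(mu/r) = sqrt(3.986e14 / 2.4003417e+07) = 4075.0422 m/s = 4.0750 km/s

4.0750 km/s


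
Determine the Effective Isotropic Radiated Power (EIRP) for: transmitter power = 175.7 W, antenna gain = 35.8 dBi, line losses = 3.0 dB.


Pt = 175.7 W = 22.4477 dBW
EIRP = Pt_dBW + Gt - losses = 22.4477 + 35.8 - 3.0 = 55.2477 dBW

55.2477 dBW


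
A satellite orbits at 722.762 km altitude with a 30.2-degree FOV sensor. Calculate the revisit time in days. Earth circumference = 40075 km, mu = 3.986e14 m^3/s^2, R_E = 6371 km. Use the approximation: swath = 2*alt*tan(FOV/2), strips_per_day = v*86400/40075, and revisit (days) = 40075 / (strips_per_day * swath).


swath = 2*722.762*tan(0.2635447) = 390.0323 km
v = sqrt(mu/r) = 7496.0132 m/s = 7.4960 km/s
strips/day = v*86400/40075 = 7.4960*86400/40075 = 16.1611
coverage/day = strips * swath = 16.1611 * 390.0323 = 6303.3458 km
revisit = 40075 / 6303.3458 = 6.3577 days

6.3577 days


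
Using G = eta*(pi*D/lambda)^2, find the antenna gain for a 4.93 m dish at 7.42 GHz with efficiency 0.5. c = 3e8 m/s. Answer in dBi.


lambda = c/f = 3e8 / 7.42e+09 = 0.04043127 m
G = eta*(pi*D/lambda)^2 = 0.5*(pi*4.93/0.04043127)^2
G = 73371.7520 (linear)
G = 10*log10(73371.7520) = 48.6553 dBi

48.6553 dBi


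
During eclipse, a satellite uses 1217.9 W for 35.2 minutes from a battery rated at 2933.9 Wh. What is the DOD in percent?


E_used = P * t / 60 = 1217.9 * 35.2 / 60 = 714.5013 Wh
DOD = E_used / E_total * 100 = 714.5013 / 2933.9 * 100
DOD = 24.3533 %

24.3533 %


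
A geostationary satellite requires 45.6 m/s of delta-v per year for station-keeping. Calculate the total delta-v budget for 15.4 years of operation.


dV = rate * years = 45.6 * 15.4
dV = 702.2400 m/s

702.2400 m/s


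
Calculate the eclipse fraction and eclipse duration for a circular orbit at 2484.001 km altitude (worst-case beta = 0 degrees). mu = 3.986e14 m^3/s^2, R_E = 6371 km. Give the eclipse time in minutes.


r = 8855.0010 km
T = 138.2111 min
Eclipse fraction = arcsin(R_E/r)/pi = arcsin(6371.0000/8855.0010)/pi
= arcsin(0.7194804)/pi = 0.25562
Eclipse duration = 0.25562 * 138.2111 = 35.3295 min

35.3295 minutes


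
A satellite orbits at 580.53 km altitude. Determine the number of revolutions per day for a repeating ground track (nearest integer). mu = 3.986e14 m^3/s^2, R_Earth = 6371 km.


r = 6.95153e+06 m
T = 2*pi*sqrt(r^3/mu) = 5768.0873 s = 96.1348 min
revs/day = 1440 / 96.1348 = 14.9790
Rounded: 15 revolutions per day

15 revolutions per day


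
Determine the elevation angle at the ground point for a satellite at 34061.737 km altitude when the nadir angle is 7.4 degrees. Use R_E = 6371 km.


r = R_E + alt = 40432.7370 km
Law of sines in the satellite / Earth-center / ground-point triangle:
  sin(nadir)/R_E = sin(90 + el)/r  =>  cos(el) = (r/R_E)*sin(nadir)
cos(el) = (40432.7370 / 6371.0000) * sin(7.4 deg) = 0.8173848
el = arccos(0.8173848) = 35.1761 deg
(Earth-central angle = 90 - nadir - el = 47.4239 deg)

35.1761 degrees


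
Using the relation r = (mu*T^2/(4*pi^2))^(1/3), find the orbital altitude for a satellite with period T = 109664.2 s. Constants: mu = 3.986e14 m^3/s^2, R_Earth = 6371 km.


T = 109664.2 s
r = (mu*T^2/(4*pi^2))^(1/3) = (3.986e14 * 109664.2^2 / (4*pi^2))^(1/3)
r = 4.9518685e+07 m = 49518.6849 km
alt = r - R_E = 49518.6849 - 6371 = 43147.6849 km

43147.6849 km


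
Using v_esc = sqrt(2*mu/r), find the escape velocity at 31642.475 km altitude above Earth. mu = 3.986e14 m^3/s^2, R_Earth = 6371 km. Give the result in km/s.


r = 6371.0 + 31642.475 = 38013.4750 km = 3.8013475e+07 m
v_esc = sqrt(2*mu/r) = sqrt(2*3.986e14 / 3.8013475e+07)
v_esc = 4579.4662 m/s = 4.5795 km/s

4.5795 km/s


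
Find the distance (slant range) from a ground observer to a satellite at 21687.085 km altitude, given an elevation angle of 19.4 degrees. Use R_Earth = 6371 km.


h = 21687.085 km, el = 19.4 deg
d = -R_E*sin(el) + sqrt((R_E*sin(el))^2 + 2*R_E*h + h^2)
d = -6371.0000*sin(0.3385939) + sqrt((6371.0000*0.3321611)^2 + 2*6371.0000*21687.085 + 21687.085^2)
d = 25290.8222 km

25290.8222 km


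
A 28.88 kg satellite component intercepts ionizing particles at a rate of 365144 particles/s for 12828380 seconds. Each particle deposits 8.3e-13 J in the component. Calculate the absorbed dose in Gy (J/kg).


Total energy deposited = rate * time * E_per
  = 365144 * 12828380 * 8.3e-13 = 3.8879 J
Dose = E_total / mass = 3.8879 / 28.88
Dose = 0.1346223 Gy

0.1346 Gy


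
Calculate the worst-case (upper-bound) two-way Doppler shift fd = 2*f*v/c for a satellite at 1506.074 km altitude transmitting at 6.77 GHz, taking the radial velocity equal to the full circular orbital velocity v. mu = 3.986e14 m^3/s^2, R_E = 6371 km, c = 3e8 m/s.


r = 7.877074e+06 m
v = sqrt(mu/r) = 7113.5467 m/s (worst-case radial velocity)
f = 6.77 GHz = 6.77e+09 Hz
fd = 2*f*v/c = 2*6.77e+09*7113.5467/3.0e+08
fd = 321058.0726 Hz

321058.0726 Hz


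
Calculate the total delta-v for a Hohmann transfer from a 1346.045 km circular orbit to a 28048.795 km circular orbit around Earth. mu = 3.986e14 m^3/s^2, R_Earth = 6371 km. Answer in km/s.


r1 = 7717.0450 km = 7.717045e+06 m
r2 = 34419.7950 km = 3.4419795e+07 m
dv1 = sqrt(mu/r1)*(sqrt(2*r2/(r1+r2)) - 1) = 1999.1772 m/s
dv2 = sqrt(mu/r2)*(1 - sqrt(2*r1/(r1+r2))) = 1343.4620 m/s
total dv = |dv1| + |dv2| = 1999.1772 + 1343.4620 = 3342.6392 m/s = 3.3426 km/s

3.3426 km/s


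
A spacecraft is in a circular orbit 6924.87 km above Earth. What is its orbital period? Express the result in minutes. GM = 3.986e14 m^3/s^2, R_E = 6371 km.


r = 13295.8700 km = 1.329587e+07 m
T = 2*pi*sqrt(r^3/mu) = 2*pi*sqrt(2.350446e+21 / 3.986e14)
T = 15257.6048 s = 254.2934 min

254.2934 minutes


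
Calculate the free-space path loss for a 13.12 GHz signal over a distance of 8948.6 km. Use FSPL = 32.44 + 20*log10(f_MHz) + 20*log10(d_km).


f = 13.12 GHz = 13120.0000 MHz
d = 8948.6 km
FSPL = 32.44 + 20*log10(13120.0000) + 20*log10(8948.6)
FSPL = 32.44 + 82.3587 + 79.0351
FSPL = 193.8338 dB

193.8338 dB


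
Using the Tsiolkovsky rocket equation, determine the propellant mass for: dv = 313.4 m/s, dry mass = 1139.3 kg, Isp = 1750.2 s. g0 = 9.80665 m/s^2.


ve = Isp * g0 = 1750.2 * 9.80665 = 17163.598830 m/s
mass ratio = exp(dv/ve) = exp(313.4/17163.598830) = 1.01842730
m_prop = m_dry * (mr - 1) = 1139.3 * (1.01842730 - 1)
m_prop = 20.9942 kg

20.9942 kg


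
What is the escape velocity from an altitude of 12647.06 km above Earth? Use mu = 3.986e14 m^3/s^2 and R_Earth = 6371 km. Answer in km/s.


r = 6371.0 + 12647.06 = 19018.0600 km = 1.901806e+07 m
v_esc = sqrt(2*mu/r) = sqrt(2*3.986e14 / 1.901806e+07)
v_esc = 6474.4151 m/s = 6.4744 km/s

6.4744 km/s


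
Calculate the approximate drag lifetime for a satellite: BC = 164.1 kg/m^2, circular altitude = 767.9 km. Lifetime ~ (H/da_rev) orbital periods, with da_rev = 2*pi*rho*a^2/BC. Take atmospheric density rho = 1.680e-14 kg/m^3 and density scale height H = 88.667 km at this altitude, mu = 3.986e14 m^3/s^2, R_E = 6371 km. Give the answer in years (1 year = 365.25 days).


a = R_E + alt = 7138.9000 km = 7.1389e+06 m
da_rev = 2*pi*rho*a^2/BC = 2*pi*1.680e-14*(7.1389e+06)^2/164.1 = 0.0327825827 m per revolution
N = H/da_rev = 88667.0000 m / 0.0327825827 m = 2.7046984e+06 revolutions
P = 2*pi*sqrt(a^3/mu) = 6002.8594 s
lifetime = N*P = 2.7046984e+06 * 6002.8594 = 1.6235924e+10 s = 187915.7904 days
years = 187915.7904 / 365.25 = 514.4854 years

514.4854 years


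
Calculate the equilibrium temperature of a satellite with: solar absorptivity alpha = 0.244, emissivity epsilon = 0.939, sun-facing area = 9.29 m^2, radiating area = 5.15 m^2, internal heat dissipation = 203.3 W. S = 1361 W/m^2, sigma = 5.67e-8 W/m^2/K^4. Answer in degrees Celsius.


Numerator = alpha*S*A_sun + Q_int = 0.244*1361*9.29 + 203.3 = 3288.3604 W
Denominator = eps*sigma*A_rad = 0.939*5.67e-8*5.15 = 2.7419269e-07 W/K^4
T^4 = 1.1992881e+10 K^4
T = 330.9260 K = 57.7760 C

57.7760 degrees Celsius


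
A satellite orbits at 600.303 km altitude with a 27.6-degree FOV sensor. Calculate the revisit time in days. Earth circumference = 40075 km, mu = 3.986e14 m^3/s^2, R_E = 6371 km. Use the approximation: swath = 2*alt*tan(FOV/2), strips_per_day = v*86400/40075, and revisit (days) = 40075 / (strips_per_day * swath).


swath = 2*600.303*tan(0.2408554) = 294.8971 km
v = sqrt(mu/r) = 7561.5646 m/s = 7.5616 km/s
strips/day = v*86400/40075 = 7.5616*86400/40075 = 16.3024
coverage/day = strips * swath = 16.3024 * 294.8971 = 4807.5345 km
revisit = 40075 / 4807.5345 = 8.3359 days

8.3359 days


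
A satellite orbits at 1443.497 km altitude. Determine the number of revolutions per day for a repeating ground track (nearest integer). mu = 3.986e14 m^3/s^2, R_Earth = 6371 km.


r = 7.814497e+06 m
T = 2*pi*sqrt(r^3/mu) = 6874.8427 s = 114.5807 min
revs/day = 1440 / 114.5807 = 12.5676
Rounded: 13 revolutions per day

13 revolutions per day


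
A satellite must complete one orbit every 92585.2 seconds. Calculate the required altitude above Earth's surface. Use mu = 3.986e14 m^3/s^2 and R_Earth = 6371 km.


T = 92585.2 s
r = (mu*T^2/(4*pi^2))^(1/3) = (3.986e14 * 92585.2^2 / (4*pi^2))^(1/3)
r = 4.423373e+07 m = 44233.7303 km
alt = r - R_E = 44233.7303 - 6371 = 37862.7303 km

37862.7303 km


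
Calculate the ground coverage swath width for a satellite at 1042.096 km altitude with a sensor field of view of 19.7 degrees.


FOV = 19.7 deg = 0.3438299 rad
swath = 2 * alt * tan(FOV/2) = 2 * 1042.096 * tan(0.1719149)
swath = 2 * 1042.096 * 0.1736288
swath = 361.8758 km

361.8758 km


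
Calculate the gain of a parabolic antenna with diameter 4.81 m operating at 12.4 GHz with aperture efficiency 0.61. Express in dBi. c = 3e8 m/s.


lambda = c/f = 3e8 / 1.24e+10 = 0.02419355 m
G = eta*(pi*D/lambda)^2 = 0.61*(pi*4.81/0.02419355)^2
G = 237969.1142 (linear)
G = 10*log10(237969.1142) = 53.7652 dBi

53.7652 dBi


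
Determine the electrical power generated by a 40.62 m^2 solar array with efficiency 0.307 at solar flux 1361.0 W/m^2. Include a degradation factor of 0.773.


P = area * eta * S * degradation
P = 40.62 * 0.307 * 1361.0 * 0.773
P = 13119.4586 W

13119.4586 W


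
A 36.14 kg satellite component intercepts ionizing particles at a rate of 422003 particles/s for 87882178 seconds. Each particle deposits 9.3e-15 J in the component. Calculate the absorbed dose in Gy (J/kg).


Total energy deposited = rate * time * E_per
  = 422003 * 87882178 * 9.3e-15 = 0.3449048 J
Dose = E_total / mass = 0.3449048 / 36.14
Dose = 0.009543576 Gy

0.0095 Gy


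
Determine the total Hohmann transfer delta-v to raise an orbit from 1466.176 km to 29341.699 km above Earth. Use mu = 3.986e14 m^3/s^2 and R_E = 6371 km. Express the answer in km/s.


r1 = 7837.1760 km = 7.837176e+06 m
r2 = 35712.6990 km = 3.5712699e+07 m
dv1 = sqrt(mu/r1)*(sqrt(2*r2/(r1+r2)) - 1) = 2001.5431 m/s
dv2 = sqrt(mu/r2)*(1 - sqrt(2*r1/(r1+r2))) = 1336.5714 m/s
total dv = |dv1| + |dv2| = 2001.5431 + 1336.5714 = 3338.1145 m/s = 3.3381 km/s

3.3381 km/s


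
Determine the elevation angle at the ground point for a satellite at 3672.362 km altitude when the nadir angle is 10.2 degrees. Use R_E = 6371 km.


r = R_E + alt = 10043.3620 km
Law of sines in the satellite / Earth-center / ground-point triangle:
  sin(nadir)/R_E = sin(90 + el)/r  =>  cos(el) = (r/R_E)*sin(nadir)
cos(el) = (10043.3620 / 6371.0000) * sin(10.2 deg) = 0.2791597
el = arccos(0.2791597) = 73.7899 deg
(Earth-central angle = 90 - nadir - el = 6.0101 deg)

73.7899 degrees


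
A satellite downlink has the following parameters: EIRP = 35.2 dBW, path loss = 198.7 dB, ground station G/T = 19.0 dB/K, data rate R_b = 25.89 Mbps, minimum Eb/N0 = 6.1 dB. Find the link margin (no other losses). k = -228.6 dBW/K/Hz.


C/N0 = EIRP - FSPL + G/T - k = 35.2 - 198.7 + 19.0 - (-228.6)
C/N0 = 84.1000 dB-Hz
R_b = 25.89 Mbps = 2.589e+07 bps -> 10*log10(R_b) = 74.1313 dB-Hz
Eb/N0 = C/N0 - 10*log10(R_b) = 84.1000 - 74.1313 = 9.9687 dB
Margin = Eb/N0 - Eb/N0_req = 9.9687 - 6.1 = 3.8687 dB (link closes)

3.8687 dB


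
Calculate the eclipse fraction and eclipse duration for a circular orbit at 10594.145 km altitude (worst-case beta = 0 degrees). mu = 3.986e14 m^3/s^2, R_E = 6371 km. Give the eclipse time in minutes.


r = 16965.1450 km
T = 366.5189 min
Eclipse fraction = arcsin(R_E/r)/pi = arcsin(6371.0000/16965.1450)/pi
= arcsin(0.3755347)/pi = 0.1225409
Eclipse duration = 0.1225409 * 366.5189 = 44.9136 min

44.9136 minutes


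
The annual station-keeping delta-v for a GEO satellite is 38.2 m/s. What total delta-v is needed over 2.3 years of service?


dV = rate * years = 38.2 * 2.3
dV = 87.8600 m/s

87.8600 m/s


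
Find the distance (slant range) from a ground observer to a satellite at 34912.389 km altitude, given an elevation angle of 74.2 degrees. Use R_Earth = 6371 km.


h = 34912.389 km, el = 74.2 deg
d = -R_E*sin(el) + sqrt((R_E*sin(el))^2 + 2*R_E*h + h^2)
d = -6371.0000*sin(1.2950) + sqrt((6371.0000*0.962218)^2 + 2*6371.0000*34912.389 + 34912.389^2)
d = 35116.6367 km

35116.6367 km


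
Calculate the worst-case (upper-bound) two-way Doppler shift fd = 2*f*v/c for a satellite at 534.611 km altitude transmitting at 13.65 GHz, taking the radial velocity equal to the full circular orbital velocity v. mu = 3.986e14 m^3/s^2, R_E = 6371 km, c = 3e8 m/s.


r = 6.905611e+06 m
v = sqrt(mu/r) = 7597.4455 m/s (worst-case radial velocity)
f = 13.65 GHz = 1.365e+10 Hz
fd = 2*f*v/c = 2*1.365e+10*7597.4455/3.0e+08
fd = 691367.5382 Hz

691367.5382 Hz


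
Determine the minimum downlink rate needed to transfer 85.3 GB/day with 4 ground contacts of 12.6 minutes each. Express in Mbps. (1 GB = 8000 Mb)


total contact time = 4 * 12.6 * 60 = 3024.0000 s
data = 85.3 GB = 682400.0000 Mb
rate = 682400.0000 / 3024.0000 = 225.6614 Mbps

225.6614 Mbps


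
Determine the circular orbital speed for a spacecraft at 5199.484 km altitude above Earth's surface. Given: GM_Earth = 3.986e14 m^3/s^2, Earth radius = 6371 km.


r = R_E + alt = 6371.0 + 5199.484 = 11570.4840 km = 1.1570484e+07 m
v = sqrt(mu/r) = sqrt(3.986e14 / 1.1570484e+07) = 5869.3889 m/s = 5.8694 km/s

5.8694 km/s


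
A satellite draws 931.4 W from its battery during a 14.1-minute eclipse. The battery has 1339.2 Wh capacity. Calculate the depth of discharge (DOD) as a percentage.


E_used = P * t / 60 = 931.4 * 14.1 / 60 = 218.8790 Wh
DOD = E_used / E_total * 100 = 218.8790 / 1339.2 * 100
DOD = 16.3440 %

16.3440 %


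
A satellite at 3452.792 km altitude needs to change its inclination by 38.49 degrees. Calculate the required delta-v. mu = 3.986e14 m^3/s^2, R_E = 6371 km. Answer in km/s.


r = 9823.7920 km = 9.823792e+06 m
V = sqrt(mu/r) = 6369.8480 m/s
di = 38.49 deg = 0.6717772 rad
dV = 2*V*sin(di/2) = 2*6369.8480*sin(0.3358886)
dV = 4199.1090 m/s = 4.1991 km/s

4.1991 km/s


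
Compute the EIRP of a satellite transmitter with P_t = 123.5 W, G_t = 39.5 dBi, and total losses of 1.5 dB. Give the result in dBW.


Pt = 123.5 W = 20.9167 dBW
EIRP = Pt_dBW + Gt - losses = 20.9167 + 39.5 - 1.5 = 58.9167 dBW

58.9167 dBW


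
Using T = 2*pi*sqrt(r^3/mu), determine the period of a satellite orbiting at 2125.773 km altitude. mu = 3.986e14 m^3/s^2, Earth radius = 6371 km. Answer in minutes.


r = 8496.7730 km = 8.496773e+06 m
T = 2*pi*sqrt(r^3/mu) = 2*pi*sqrt(6.1342581e+20 / 3.986e14)
T = 7794.5715 s = 129.9095 min

129.9095 minutes


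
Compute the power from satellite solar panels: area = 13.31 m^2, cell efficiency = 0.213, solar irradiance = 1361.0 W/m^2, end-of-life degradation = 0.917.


P = area * eta * S * degradation
P = 13.31 * 0.213 * 1361.0 * 0.917
P = 3538.2223 W

3538.2223 W


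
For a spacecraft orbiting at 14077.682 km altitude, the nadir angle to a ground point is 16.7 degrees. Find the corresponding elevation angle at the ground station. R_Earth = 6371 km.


r = R_E + alt = 20448.6820 km
Law of sines in the satellite / Earth-center / ground-point triangle:
  sin(nadir)/R_E = sin(90 + el)/r  =>  cos(el) = (r/R_E)*sin(nadir)
cos(el) = (20448.6820 / 6371.0000) * sin(16.7 deg) = 0.9223268
el = arccos(0.9223268) = 22.7314 deg
(Earth-central angle = 90 - nadir - el = 50.5686 deg)

22.7314 degrees


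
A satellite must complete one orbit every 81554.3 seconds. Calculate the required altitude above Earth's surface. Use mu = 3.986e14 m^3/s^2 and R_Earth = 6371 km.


T = 81554.3 s
r = (mu*T^2/(4*pi^2))^(1/3) = (3.986e14 * 81554.3^2 / (4*pi^2))^(1/3)
r = 4.0646557e+07 m = 40646.5568 km
alt = r - R_E = 40646.5568 - 6371 = 34275.5568 km

34275.5568 km


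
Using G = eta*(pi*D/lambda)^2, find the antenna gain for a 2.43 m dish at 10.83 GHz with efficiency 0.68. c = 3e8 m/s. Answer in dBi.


lambda = c/f = 3e8 / 1.083e+10 = 0.02770083 m
G = eta*(pi*D/lambda)^2 = 0.68*(pi*2.43/0.02770083)^2
G = 51645.8714 (linear)
G = 10*log10(51645.8714) = 47.1304 dBi

47.1304 dBi


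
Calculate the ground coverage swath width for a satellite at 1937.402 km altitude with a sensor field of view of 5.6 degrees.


FOV = 5.6 deg = 0.09773844 rad
swath = 2 * alt * tan(FOV/2) = 2 * 1937.402 * tan(0.04886922)
swath = 2 * 1937.402 * 0.04890816
swath = 189.5095 km

189.5095 km


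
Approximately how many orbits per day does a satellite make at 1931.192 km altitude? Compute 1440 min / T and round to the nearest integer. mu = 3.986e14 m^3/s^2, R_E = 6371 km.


r = 8.302192e+06 m
T = 2*pi*sqrt(r^3/mu) = 7528.3600 s = 125.4727 min
revs/day = 1440 / 125.4727 = 11.4766
Rounded: 11 revolutions per day

11 revolutions per day


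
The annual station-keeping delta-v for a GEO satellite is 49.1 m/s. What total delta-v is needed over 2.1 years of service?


dV = rate * years = 49.1 * 2.1
dV = 103.1100 m/s

103.1100 m/s


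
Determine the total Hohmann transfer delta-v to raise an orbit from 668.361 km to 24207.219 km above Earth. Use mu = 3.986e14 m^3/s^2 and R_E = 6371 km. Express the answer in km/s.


r1 = 7039.3610 km = 7.039361e+06 m
r2 = 30578.2190 km = 3.0578219e+07 m
dv1 = sqrt(mu/r1)*(sqrt(2*r2/(r1+r2)) - 1) = 2069.6957 m/s
dv2 = sqrt(mu/r2)*(1 - sqrt(2*r1/(r1+r2))) = 1401.6990 m/s
total dv = |dv1| + |dv2| = 2069.6957 + 1401.6990 = 3471.3947 m/s = 3.4714 km/s

3.4714 km/s
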